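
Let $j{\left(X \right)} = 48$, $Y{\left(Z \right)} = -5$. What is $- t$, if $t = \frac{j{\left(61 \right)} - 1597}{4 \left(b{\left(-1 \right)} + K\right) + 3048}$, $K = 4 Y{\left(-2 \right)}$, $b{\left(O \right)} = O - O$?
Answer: $\frac{1549}{2968} \approx 0.5219$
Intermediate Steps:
$b{\left(O \right)} = 0$
$K = -20$ ($K = 4 \left(-5\right) = -20$)
$t = - \frac{1549}{2968}$ ($t = \frac{48 - 1597}{4 \left(0 - 20\right) + 3048} = - \frac{1549}{4 \left(-20\right) + 3048} = - \frac{1549}{-80 + 3048} = - \frac{1549}{2968} \approx -0.5219$)
$- t = \left(-1\right) \left(- \frac{1549}{2968}\right) = \frac{1549}{2968}$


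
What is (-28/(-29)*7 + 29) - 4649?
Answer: -133784/29 ≈ -4613.2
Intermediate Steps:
(-28/(-29)*7 + 29) - 4649 = (-28*(-1/29)*7 + 29) - 4649 = ((28/29)*7 + 29) - 4649 = (196/29 + 29) - 4649 = 1037/29 - 4649 = -133784/29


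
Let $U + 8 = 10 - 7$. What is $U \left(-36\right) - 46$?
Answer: $134$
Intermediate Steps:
$U = -5$ ($U = -8 + \left(10 - 7\right) = -8 + 3 = -5$)
$U \left(-36\right) - 46 = \left(-5\right) \left(-36\right) - 46 = 180 - 46 = 134$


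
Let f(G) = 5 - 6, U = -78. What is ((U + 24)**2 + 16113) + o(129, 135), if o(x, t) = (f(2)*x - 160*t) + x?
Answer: -2571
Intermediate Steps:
f(G) = -1
o(x, t) = -160*t (o(x, t) = (-x - 160*t) + x = -160*t)
((U + 24)**2 + 16113) + o(129, 135) = ((-78 + 24)**2 + 16113) - 160*135 = ((-54)**2 + 16113) - 21600 = (2916 + 16113) - 21600 = 19029 - 21600 = -2571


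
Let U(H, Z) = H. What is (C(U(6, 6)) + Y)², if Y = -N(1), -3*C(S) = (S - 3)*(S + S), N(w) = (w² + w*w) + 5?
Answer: 361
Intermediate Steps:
N(w) = 5 + 2*w² (N(w) = (w² + w²) + 5 = 2*w² + 5 = 5 + 2*w²)
C(S) = -2*S*(-3 + S)/3 (C(S) = -(S - 3)*(S + S)/3 = -(-3 + S)*2*S/3 = -2*S*(-3 + S)/3)
Y = -7 (Y = -(5 + 2*1²) = -(5 + 2*1) = -(5 + 2) = -1*7 = -7)
(C(U(6, 6)) + Y)² = ((⅔)*6*(3 - 1*6) - 7)² = ((⅔)*6*(3 - 6) - 7)² = ((⅔)*6*(-3) - 7)² = (-12 - 7)² = (-19)² = 361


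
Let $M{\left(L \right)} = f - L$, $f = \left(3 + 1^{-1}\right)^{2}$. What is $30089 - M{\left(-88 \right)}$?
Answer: $29985$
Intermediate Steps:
$f = 16$ ($f = \left(3 + 1\right)^{2} = 4^{2} = 16$)
$M{\left(L \right)} = 16 - L$
$30089 - M{\left(-88 \right)} = 30089 - \left(16 - -88\right) = 30089 - \left(16 + 88\right) = 30089 - 104 = 29985$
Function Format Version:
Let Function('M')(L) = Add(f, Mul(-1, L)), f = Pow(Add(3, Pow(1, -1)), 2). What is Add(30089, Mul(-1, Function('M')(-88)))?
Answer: 29985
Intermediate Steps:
f = 16 (f = Pow(Add(3, 1), 2) = Pow(4, 2) = 16)
Function('M')(L) = Add(16, Mul(-1, L))
Add(30089, Mul(-1, Function('M')(-88))) = Add(30089, Mul(-1, Add(16, Mul(-1, -88)))) = Add(30089, Mul(-1, Add(16, 88))) = Add(30089, Mul(-1, 104)) = Add(30089, -104) = 29985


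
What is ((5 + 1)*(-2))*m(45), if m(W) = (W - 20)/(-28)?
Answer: 75/7 ≈ 10.714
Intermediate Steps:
m(W) = 5/7 - W/28 (m(W) = (-20 + W)*(-1/28) = 5/7 - W/28)
((5 + 1)*(-2))*m(45) = ((5 + 1)*(-2))*(5/7 - 1/28*45) = (6*(-2))*(5/7 - 45/28) = -12*(-25/28) = 75/7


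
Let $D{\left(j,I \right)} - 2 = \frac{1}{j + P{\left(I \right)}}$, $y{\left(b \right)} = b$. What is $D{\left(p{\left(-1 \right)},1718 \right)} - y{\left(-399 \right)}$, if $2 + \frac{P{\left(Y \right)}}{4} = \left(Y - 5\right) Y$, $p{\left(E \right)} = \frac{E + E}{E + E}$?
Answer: $\frac{4720463330}{11771729} \approx 401.0$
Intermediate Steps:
$p{\left(E \right)} = 1$ ($p{\left(E \right)} = \frac{2 E}{2 E} = 2 E \frac{1}{2 E} = 1$)
$P{\left(Y \right)} = -8 + 4 Y \left(-5 + Y\right)$ ($P{\left(Y \right)} = -8 + 4 \left(Y - 5\right) Y = -8 + 4 \left(-5 + Y\right) Y = -8 + 4 Y \left(-5 + Y\right)$)
$D{\left(j,I \right)} = 2 + \frac{1}{-8 + j - 20 I + 4 I^{2}}$ ($D{\left(j,I \right)} = 2 + \frac{1}{j - \left(8 - 4 I^{2} + 20 I\right)} = 2 + \frac{1}{-8 + j - 20 I + 4 I^{2}}$)
$D{\left(p{\left(-1 \right)},1718 \right)} - y{\left(-399 \right)} = \frac{-15 - 68720 + 2 \cdot 1 + 8 \cdot 1718^{2}}{-8 + 1 - 34360 + 4 \cdot 1718^{2}} - -399 = \frac{-15 - 68720 + 2 + 8 \cdot 2951524}{-8 + 1 - 34360 + 4 \cdot 2951524} + 399 = \frac{-15 - 68720 + 2 + 23612192}{-8 + 1 - 34360 + 11806096} + 399 = \frac{1}{11771729} \cdot 23543459 + 399 = \frac{23543459}{11771729} + 399 = \frac{4720463330}{11771729}$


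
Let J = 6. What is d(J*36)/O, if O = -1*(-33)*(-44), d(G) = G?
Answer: -18/121 ≈ -0.14876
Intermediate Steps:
O = -1452 (O = 33*(-44) = -1452)
d(J*36)/O = (6*36)/(-1452) = 216*(-1/1452) = -18/121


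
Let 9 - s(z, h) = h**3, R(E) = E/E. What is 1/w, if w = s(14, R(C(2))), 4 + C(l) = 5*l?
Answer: 1/8 ≈ 0.12500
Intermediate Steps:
C(l) = -4 + 5*l
R(E) = 1
s(z, h) = 9 - h**3
w = 8 (w = 9 - 1*1**3 = 9 - 1*1 = 9 - 1 = 8)
1/w = 1/8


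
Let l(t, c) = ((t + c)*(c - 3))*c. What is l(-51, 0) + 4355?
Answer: 4355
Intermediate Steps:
l(t, c) = c*(-3 + c)*(c + t) (l(t, c) = ((c + t)*(-3 + c))*c = ((-3 + c)*(c + t))*c = c*(-3 + c)*(c + t))
l(-51, 0) + 4355 = 0*(0² - 3*0 - 3*(-51) + 0*(-51)) + 4355 = 0*(0 + 0 + 153 + 0) + 4355 = 0*153 + 4355 = 0 + 4355 = 4355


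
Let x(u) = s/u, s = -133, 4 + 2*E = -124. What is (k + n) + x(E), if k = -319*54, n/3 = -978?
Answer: -1290107/64 ≈ -20158.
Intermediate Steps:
E = -64 (E = -2 + (1/2)*(-124) = -2 - 62 = -64)
n = -2934 (n = 3*(-978) = -2934)
x(u) = -133/u
k = -17226
(k + n) + x(E) = (-17226 - 2934) - 133/(-64) = -20160 - 133*(-1/64) = -20160 + 133/64 = -1290107/64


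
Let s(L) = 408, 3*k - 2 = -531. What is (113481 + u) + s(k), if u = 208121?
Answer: 322010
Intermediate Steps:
k = -529/3 (k = ⅔ + (⅓)*(-531) = ⅔ - 177 = -529/3 ≈ -176.33)
(113481 + u) + s(k) = (113481 + 208121) + 408 = 321602 + 408 = 322010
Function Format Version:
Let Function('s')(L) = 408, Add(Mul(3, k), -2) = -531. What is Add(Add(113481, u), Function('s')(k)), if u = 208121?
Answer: 322010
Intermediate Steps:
k = Rational(-529, 3) (k = Add(Rational(2, 3), Mul(Rational(1, 3), -531)) = Add(Rational(2, 3), -177) = Rational(-529, 3) ≈ -176.33)
Add(Add(113481, u), Function('s')(k)) = Add(Add(113481, 208121), 408) = Add(321602, 408) = 322010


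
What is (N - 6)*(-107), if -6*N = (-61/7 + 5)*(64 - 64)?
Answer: 642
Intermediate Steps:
N = 0 (N = -(-61/7 + 5)*(64 - 64)/6 = -(-61*1/7 + 5)*0/6 = -(-61/7 + 5)*0/6 = -(-13)*0/21 = -1/6*0 = 0)
(N - 6)*(-107) = (0 - 6)*(-107) = -6*(-107) = 642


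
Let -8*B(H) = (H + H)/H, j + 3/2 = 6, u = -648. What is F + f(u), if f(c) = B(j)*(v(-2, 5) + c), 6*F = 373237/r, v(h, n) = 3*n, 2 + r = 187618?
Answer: 178514629/1125696 ≈ 158.58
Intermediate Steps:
r = 187616 (r = -2 + 187618 = 187616)
j = 9/2 (j = -3/2 + 6 = 9/2 ≈ 4.5000)
F = 373237/1125696 (F = (373237/187616)/6 = (373237*(1/187616))/6 = (⅙)*(373237/187616) = 373237/1125696 ≈ 0.33156)
B(H) = -¼ (B(H) = -(H + H)/(8*H) = -2*H/(8*H) = -⅛*2 = -¼)
f(c) = -15/4 - c/4 (f(c) = -(3*5 + c)/4 = -(15 + c)/4 = -15/4 - c/4)
F + f(u) = 373237/1125696 + (-15/4 - ¼*(-648)) = 373237/1125696 + (-15/4 + 162) = 373237/1125696 + 633/4 = 178514629/1125696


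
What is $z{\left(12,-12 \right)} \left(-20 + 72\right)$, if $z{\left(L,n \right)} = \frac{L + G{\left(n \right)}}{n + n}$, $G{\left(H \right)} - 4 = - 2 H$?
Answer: $- \frac{260}{3} \approx -86.667$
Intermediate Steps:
$G{\left(H \right)} = 4 - 2 H$
$z{\left(L,n \right)} = \frac{4 + L - 2 n}{2 n}$ ($z{\left(L,n \right)} = \frac{L - \left(-4 + 2 n\right)}{n + n} = \frac{4 + L - 2 n}{2 n}$)
$z{\left(12,-12 \right)} \left(-20 + 72\right) = \frac{2 + \frac{1}{2} \cdot 12 - -12}{-12} \left(-20 + 72\right) = - \frac{2 + 6 + 12}{12} \cdot 52 = \left(- \frac{1}{12}\right) 20 \cdot 52 = \left(- \frac{5}{3}\right) 52 = - \frac{260}{3}$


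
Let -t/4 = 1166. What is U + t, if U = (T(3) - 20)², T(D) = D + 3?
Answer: -4468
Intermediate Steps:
t = -4664 (t = -4*1166 = -4664)
T(D) = 3 + D
U = 196 (U = ((3 + 3) - 20)² = (6 - 20)² = (-14)² = 196)
U + t = 196 - 4664 = -4468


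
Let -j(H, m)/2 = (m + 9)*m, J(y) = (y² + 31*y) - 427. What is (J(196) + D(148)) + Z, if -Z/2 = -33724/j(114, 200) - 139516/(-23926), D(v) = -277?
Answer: 5472525767547/125013350 ≈ 43776.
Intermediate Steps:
J(y) = -427 + y² + 31*y
j(H, m) = -2*m*(9 + m) (j(H, m) = -2*(m + 9)*m = -2*(9 + m)*m = -2*m*(9 + m))
Z = -1558802253/125013350 (Z = -2*(-33724*(-1/(400*(9 + 200))) - 139516/(-23926)) = -2*(-33724/((-2*200*209)) - 139516*(-1/23926)) = -2*(-33724/(-83600) + 69758/11963) = -2*(-33724*(-1/83600) + 69758/11963) = -2*(8431/20900 + 69758/11963) = -2*1558802253/250026700 = -1558802253/125013350 ≈ -12.469)
(J(196) + D(148)) + Z = ((-427 + 196² + 31*196) - 277) - 1558802253/125013350 = ((-427 + 38416 + 6076) - 277) - 1558802253/125013350 = (44065 - 277) - 1558802253/125013350 = 43788 - 1558802253/125013350 = 5472525767547/125013350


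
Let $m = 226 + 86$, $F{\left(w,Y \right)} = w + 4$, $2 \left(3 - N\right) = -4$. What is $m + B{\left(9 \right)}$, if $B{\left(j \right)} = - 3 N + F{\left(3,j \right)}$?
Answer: $304$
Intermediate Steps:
$N = 5$ ($N = 3 - -2 = 3 + 2 = 5$)
$F{\left(w,Y \right)} = 4 + w$
$m = 312$
$B{\left(j \right)} = -8$ ($B{\left(j \right)} = \left(-3\right) 5 + \left(4 + 3\right) = -15 + 7 = -8$)
$m + B{\left(9 \right)} = 312 - 8 = 304$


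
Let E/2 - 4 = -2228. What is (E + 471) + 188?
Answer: -3789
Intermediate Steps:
E = -4448 (E = 8 + 2*(-2228) = 8 - 4456 = -4448)
(E + 471) + 188 = (-4448 + 471) + 188 = -3977 + 188 = -3789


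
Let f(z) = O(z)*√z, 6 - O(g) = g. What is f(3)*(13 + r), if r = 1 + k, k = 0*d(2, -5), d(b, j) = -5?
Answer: 42*√3 ≈ 72.746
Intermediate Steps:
O(g) = 6 - g
f(z) = √z*(6 - z) (f(z) = (6 - z)*√z = √z*(6 - z))
k = 0 (k = 0*(-5) = 0)
r = 1 (r = 1 + 0 = 1)
f(3)*(13 + r) = (√3*(6 - 1*3))*(13 + 1) = (√3*(6 - 3))*14 = (√3*3)*14 = (3*√3)*14 = 42*√3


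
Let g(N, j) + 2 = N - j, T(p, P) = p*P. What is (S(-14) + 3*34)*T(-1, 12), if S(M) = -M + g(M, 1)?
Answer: -1188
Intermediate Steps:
T(p, P) = P*p
g(N, j) = -2 + N - j (g(N, j) = -2 + (N - j) = -2 + N - j)
S(M) = -3 (S(M) = -M + (-2 + M - 1*1) = -M + (-2 + M - 1) = -M + (-3 + M) = -3)
(S(-14) + 3*34)*T(-1, 12) = (-3 + 3*34)*(12*(-1)) = (-3 + 102)*(-12) = 99*(-12) = -1188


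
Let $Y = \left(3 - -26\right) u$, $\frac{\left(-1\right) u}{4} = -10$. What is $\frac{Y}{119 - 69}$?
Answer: $\frac{116}{5} \approx 23.2$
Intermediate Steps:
$u = 40$ ($u = \left(-4\right) \left(-10\right) = 40$)
$Y = 1160$ ($Y = \left(3 - -26\right) 40 = \left(3 + 26\right) 40 = 29 \cdot 40 = 1160$)
$\frac{Y}{119 - 69} = \frac{1}{119 - 69} \cdot 1160 = \frac{1}{50} \cdot 1160 = \frac{116}{5}$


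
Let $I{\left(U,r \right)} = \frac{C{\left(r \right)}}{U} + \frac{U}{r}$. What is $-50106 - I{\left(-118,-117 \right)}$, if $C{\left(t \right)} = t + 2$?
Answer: $- \frac{691790815}{13806} \approx -50108.0$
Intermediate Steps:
$C{\left(t \right)} = 2 + t$
$I{\left(U,r \right)} = \frac{U}{r} + \frac{2 + r}{U}$ ($I{\left(U,r \right)} = \frac{2 + r}{U} + \frac{U}{r} = \frac{U}{r} + \frac{2 + r}{U}$)
$-50106 - I{\left(-118,-117 \right)} = -50106 - \left(\frac{2}{-118} - \frac{118}{-117} - \frac{117}{-118}\right) = -50106 - \left(2 \left(- \frac{1}{118}\right) - - \frac{118}{117} - - \frac{117}{118}\right) = -50106 - \left(- \frac{1}{59} + \frac{118}{117} + \frac{117}{118}\right) = -50106 - \frac{27379}{13806} = - \frac{691790815}{13806}$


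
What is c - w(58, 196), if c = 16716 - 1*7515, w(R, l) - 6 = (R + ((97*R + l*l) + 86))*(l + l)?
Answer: -17311717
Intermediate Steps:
w(R, l) = 6 + 2*l*(86 + l² + 98*R) (w(R, l) = 6 + (R + ((97*R + l*l) + 86))*(l + l) = 6 + (R + ((97*R + l²) + 86))*(2*l) = 6 + (R + ((l² + 97*R) + 86))*(2*l) = 6 + (R + (86 + l² + 97*R))*(2*l) = 6 + (86 + l² + 98*R)*(2*l) = 6 + 2*l*(86 + l² + 98*R))
c = 9201 (c = 16716 - 7515 = 9201)
c - w(58, 196) = 9201 - (6 + 2*196³ + 172*196 + 196*58*196) = 9201 - (6 + 2*7529536 + 33712 + 2228128) = 9201 - (6 + 15059072 + 33712 + 2228128) = 9201 - 1*17320918 = 9201 - 17320918 = -17311717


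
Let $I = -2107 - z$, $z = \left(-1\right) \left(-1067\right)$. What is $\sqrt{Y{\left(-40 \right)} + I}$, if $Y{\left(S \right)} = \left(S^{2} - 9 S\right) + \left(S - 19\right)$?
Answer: $i \sqrt{1273} \approx 35.679 i$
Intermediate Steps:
$z = 1067$
$Y{\left(S \right)} = -19 + S^{2} - 8 S$ ($Y{\left(S \right)} = \left(S^{2} - 9 S\right) + \left(S - 19\right) = \left(S^{2} - 9 S\right) + \left(-19 + S\right) = -19 + S^{2} - 8 S$)
$I = -3174$ ($I = -2107 - 1067 = -3174$)
$\sqrt{Y{\left(-40 \right)} + I} = \sqrt{\left(-19 + \left(-40\right)^{2} - -320\right) - 3174} = \sqrt{\left(-19 + 1600 + 320\right) - 3174} = \sqrt{1901 - 3174} = \sqrt{-1273} = i \sqrt{1273}$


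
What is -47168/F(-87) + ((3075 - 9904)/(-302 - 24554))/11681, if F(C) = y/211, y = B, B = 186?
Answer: -1444811485718567/27001893048 ≈ -53508.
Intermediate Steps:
y = 186
F(C) = 186/211
-47168/F(-87) + ((3075 - 9904)/(-302 - 24554))/11681 = -47168/186/211 + ((3075 - 9904)/(-302 - 24554))/11681 = -47168*211/186 - 6829/(-24856)*(1/11681) = -4976224/93 - 6829*(-1/24856)*(1/11681) = -4976224/93 + (6829/24856)*(1/11681) = -4976224/93 + 6829/290342936 = -1444811485718567/27001893048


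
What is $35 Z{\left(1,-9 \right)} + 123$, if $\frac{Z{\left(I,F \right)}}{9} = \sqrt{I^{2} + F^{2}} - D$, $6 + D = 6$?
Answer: $123 + 315 \sqrt{82} \approx 2975.4$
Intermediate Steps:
$D = 0$ ($D = -6 + 6 = 0$)
$Z{\left(I,F \right)} = 9 \sqrt{F^{2} + I^{2}}$ ($Z{\left(I,F \right)} = 9 \left(\sqrt{I^{2} + F^{2}} - 0\right) = 9 \left(\sqrt{F^{2} + I^{2}} + 0\right) = 9 \sqrt{F^{2} + I^{2}}$)
$35 Z{\left(1,-9 \right)} + 123 = 35 \cdot 9 \sqrt{\left(-9\right)^{2} + 1^{2}} + 123 = 35 \cdot 9 \sqrt{81 + 1} + 123 = 35 \cdot 9 \sqrt{82} + 123 = 315 \sqrt{82} + 123 = 123 + 315 \sqrt{82}$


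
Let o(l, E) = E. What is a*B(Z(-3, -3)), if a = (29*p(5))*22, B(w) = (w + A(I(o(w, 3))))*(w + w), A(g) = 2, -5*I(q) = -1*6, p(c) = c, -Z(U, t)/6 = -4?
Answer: 3981120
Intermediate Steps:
Z(U, t) = 24 (Z(U, t) = -6*(-4) = 24)
I(q) = 6/5 (I(q) = -(-1)*6/5 = -⅕*(-6) = 6/5)
B(w) = 2*w*(2 + w) (B(w) = (w + 2)*(w + w) = (2 + w)*(2*w) = 2*w*(2 + w))
a = 3190 (a = (29*5)*22 = 145*22 = 3190)
a*B(Z(-3, -3)) = 3190*(2*24*(2 + 24)) = 3190*(2*24*26) = 3190*1248 = 3981120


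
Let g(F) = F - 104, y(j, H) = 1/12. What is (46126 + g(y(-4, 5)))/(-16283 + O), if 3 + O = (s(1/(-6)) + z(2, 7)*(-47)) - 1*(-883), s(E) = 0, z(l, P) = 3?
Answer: -552265/186528 ≈ -2.9608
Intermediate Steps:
O = 739 (O = -3 + ((0 + 3*(-47)) - 1*(-883)) = -3 + ((0 - 141) + 883) = -3 + (-141 + 883) = -3 + 742 = 739)
y(j, H) = 1/12
g(F) = -104 + F
(46126 + g(y(-4, 5)))/(-16283 + O) = (46126 + (-104 + 1/12))/(-16283 + 739) = (46126 - 1247/12)/(-15544) = (552265/12)*(-1/15544) = -552265/186528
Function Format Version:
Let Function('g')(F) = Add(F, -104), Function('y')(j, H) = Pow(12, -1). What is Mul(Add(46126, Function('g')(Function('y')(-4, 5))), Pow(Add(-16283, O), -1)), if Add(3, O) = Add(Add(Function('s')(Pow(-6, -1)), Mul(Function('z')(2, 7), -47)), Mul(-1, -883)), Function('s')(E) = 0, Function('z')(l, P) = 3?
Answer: Rational(-552265, 186528) ≈ -2.9608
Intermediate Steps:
O = 739 (O = Add(-3, Add(Add(0, Mul(3, -47)), Mul(-1, -883))) = Add(-3, Add(Add(0, -141), 883)) = Add(-3, Add(-141, 883)) = Add(-3, 742) = 739)
Function('y')(j, H) = Rational(1, 12)
Function('g')(F) = Add(-104, F)
Mul(Add(46126, Function('g')(Function('y')(-4, 5))), Pow(Add(-16283, O), -1)) = Mul(Add(46126, Add(-104, Rational(1, 12))), Pow(Add(-16283, 739), -1)) = Mul(Add(46126, Rational(-1247, 12)), Pow(-15544, -1)) = Mul(Rational(552265, 12), Rational(-1, 15544)) = Rational(-552265, 186528)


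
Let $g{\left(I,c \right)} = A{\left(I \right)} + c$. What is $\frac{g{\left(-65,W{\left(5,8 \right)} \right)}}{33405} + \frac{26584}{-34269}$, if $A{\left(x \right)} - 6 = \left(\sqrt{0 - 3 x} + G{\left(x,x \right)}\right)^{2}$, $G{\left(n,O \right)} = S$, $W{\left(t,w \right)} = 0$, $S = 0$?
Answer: $- \frac{293716817}{381585315} \approx -0.76973$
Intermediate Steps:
$G{\left(n,O \right)} = 0$
$A{\left(x \right)} = 6 - 3 x$ ($A{\left(x \right)} = 6 + \left(\sqrt{0 - 3 x} + 0\right)^{2} = 6 + \left(\sqrt{- 3 x} + 0\right)^{2} = 6 + \left(\sqrt{3} \sqrt{- x} + 0\right)^{2} = 6 + \left(\sqrt{3} \sqrt{- x}\right)^{2} = 6 - 3 x$)
$g{\left(I,c \right)} = 6 + c - 3 I$ ($g{\left(I,c \right)} = \left(6 - 3 I\right) + c = 6 + c - 3 I$)
$\frac{g{\left(-65,W{\left(5,8 \right)} \right)}}{33405} + \frac{26584}{-34269} = \frac{6 + 0 - -195}{33405} + \frac{26584}{-34269} = \left(6 + 0 + 195\right) \frac{1}{33405} + 26584 \left(- \frac{1}{34269}\right) = 201 \cdot \frac{1}{33405} - \frac{26584}{34269} = \frac{67}{11135} - \frac{26584}{34269} = - \frac{293716817}{381585315}$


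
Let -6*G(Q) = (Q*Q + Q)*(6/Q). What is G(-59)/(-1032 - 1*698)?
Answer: -29/865 ≈ -0.033526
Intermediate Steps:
G(Q) = -(Q + Q²)/Q (G(Q) = -(Q*Q + Q)*6/Q/6 = -(Q² + Q)*6/Q/6 = -(Q + Q²)*6/Q/6 = -(Q + Q²)/Q)
G(-59)/(-1032 - 1*698) = (-1 - 1*(-59))/(-1032 - 1*698) = (-1 + 59)/(-1032 - 698) = 58/(-1730) = 58*(-1/1730) = -29/865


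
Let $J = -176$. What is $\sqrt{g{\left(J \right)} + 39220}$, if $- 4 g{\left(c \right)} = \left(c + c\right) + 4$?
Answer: $\sqrt{39307} \approx 198.26$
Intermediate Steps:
$g{\left(c \right)} = -1 - \frac{c}{2}$ ($g{\left(c \right)} = - \frac{\left(c + c\right) + 4}{4} = - \frac{2 c + 4}{4} = - \frac{4 + 2 c}{4} = -1 - \frac{c}{2}$)
$\sqrt{g{\left(J \right)} + 39220} = \sqrt{\left(-1 - -88\right) + 39220} = \sqrt{\left(-1 + 88\right) + 39220} = \sqrt{87 + 39220} = \sqrt{39307}$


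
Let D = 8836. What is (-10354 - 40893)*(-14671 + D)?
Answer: 299026245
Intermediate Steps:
(-10354 - 40893)*(-14671 + D) = (-10354 - 40893)*(-14671 + 8836) = -51247*(-5835) = 299026245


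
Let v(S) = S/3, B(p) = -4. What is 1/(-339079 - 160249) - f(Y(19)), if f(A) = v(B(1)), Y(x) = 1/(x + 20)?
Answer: 1997309/1497984 ≈ 1.3333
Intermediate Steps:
Y(x) = 1/(20 + x)
v(S) = S/3 (v(S) = S*(1/3) = S/3)
f(A) = -4/3 (f(A) = (1/3)*(-4) = -4/3)
1/(-339079 - 160249) - f(Y(19)) = 1/(-339079 - 160249) - 1*(-4/3) = 1/(-499328) + 4/3 = -1/499328 + 4/3 = 1997309/1497984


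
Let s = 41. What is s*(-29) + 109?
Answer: -1080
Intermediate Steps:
s*(-29) + 109 = 41*(-29) + 109 = -1189 + 109 = -1080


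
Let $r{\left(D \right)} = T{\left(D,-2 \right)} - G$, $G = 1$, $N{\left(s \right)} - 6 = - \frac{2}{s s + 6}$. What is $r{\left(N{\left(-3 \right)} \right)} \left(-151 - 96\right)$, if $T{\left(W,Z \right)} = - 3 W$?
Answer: $\frac{22971}{5} \approx 4594.2$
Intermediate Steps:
$N{\left(s \right)} = 6 - \frac{2}{6 + s^{2}}$ ($N{\left(s \right)} = 6 - \frac{2}{s s + 6} = 6 - \frac{2}{s^{2} + 6} = 6 - \frac{2}{6 + s^{2}}$)
$r{\left(D \right)} = -1 - 3 D$ ($r{\left(D \right)} = - 3 D - 1 = -1 - 3 D$)
$r{\left(N{\left(-3 \right)} \right)} \left(-151 - 96\right) = \left(-1 - 3 \frac{2 \left(17 + 3 \left(-3\right)^{2}\right)}{6 + \left(-3\right)^{2}}\right) \left(-151 - 96\right) = \left(-1 - 3 \frac{2 \left(17 + 3 \cdot 9\right)}{6 + 9}\right) \left(-247\right) = \left(-1 - 3 \frac{2 \left(17 + 27\right)}{15}\right) \left(-247\right) = \left(-1 - 3 \cdot 2 \cdot \frac{1}{15} \cdot 44\right) \left(-247\right) = \left(-1 - \frac{88}{5}\right) \left(-247\right) = \left(- \frac{93}{5}\right) \left(-247\right) = \frac{22971}{5}$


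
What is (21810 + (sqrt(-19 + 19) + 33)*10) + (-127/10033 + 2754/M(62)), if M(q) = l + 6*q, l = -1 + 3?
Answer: 19246048/869 ≈ 22147.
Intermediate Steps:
l = 2
M(q) = 2 + 6*q
(21810 + (sqrt(-19 + 19) + 33)*10) + (-127/10033 + 2754/M(62)) = (21810 + (sqrt(-19 + 19) + 33)*10) + (-127/10033 + 2754/(2 + 6*62)) = (21810 + (sqrt(0) + 33)*10) + (-127*1/10033 + 2754/(2 + 372)) = (21810 + (0 + 33)*10) + (-1/79 + 2754/374) = (21810 + 33*10) + (-1/79 + 2754*(1/374)) = (21810 + 330) + (-1/79 + 81/11) = 22140 + 6388/869 = 19246048/869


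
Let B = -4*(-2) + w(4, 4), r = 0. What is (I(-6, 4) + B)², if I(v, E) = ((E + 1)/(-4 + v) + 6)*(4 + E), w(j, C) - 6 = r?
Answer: 3364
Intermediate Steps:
w(j, C) = 6 (w(j, C) = 6 + 0 = 6)
B = 14 (B = -4*(-2) + 6 = 8 + 6 = 14)
I(v, E) = (4 + E)*(6 + (1 + E)/(-4 + v)) (I(v, E) = ((1 + E)/(-4 + v) + 6)*(4 + E) = (6 + (1 + E)/(-4 + v))*(4 + E) = (4 + E)*(6 + (1 + E)/(-4 + v)))
(I(-6, 4) + B)² = ((-92 + 4² - 19*4 + 24*(-6) + 6*4*(-6))/(-4 - 6) + 14)² = ((-92 + 16 - 76 - 144 - 144)/(-10) + 14)² = (-⅒*(-440) + 14)² = (44 + 14)² = 58² = 3364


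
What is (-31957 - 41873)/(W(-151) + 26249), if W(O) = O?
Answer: -36915/13049 ≈ -2.8290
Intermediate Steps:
(-31957 - 41873)/(W(-151) + 26249) = (-31957 - 41873)/(-151 + 26249) = -73830/26098 = -73830*1/26098 = -36915/13049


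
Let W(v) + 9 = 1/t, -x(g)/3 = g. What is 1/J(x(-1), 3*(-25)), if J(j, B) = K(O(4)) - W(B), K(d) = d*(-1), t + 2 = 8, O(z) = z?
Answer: 6/29 ≈ 0.20690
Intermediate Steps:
t = 6 (t = -2 + 8 = 6)
K(d) = -d
x(g) = -3*g
W(v) = -53/6 (W(v) = -9 + 1/6 = -9 + ⅙ = -53/6)
J(j, B) = 29/6 (J(j, B) = -1*4 - 1*(-53/6) = -4 + 53/6 = 29/6)
1/J(x(-1), 3*(-25)) = 1/(29/6) = 6/29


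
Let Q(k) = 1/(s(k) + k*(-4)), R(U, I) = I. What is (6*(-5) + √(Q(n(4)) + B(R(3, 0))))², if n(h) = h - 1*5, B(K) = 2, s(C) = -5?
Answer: 841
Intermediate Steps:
n(h) = -5 + h (n(h) = h - 5 = -5 + h)
Q(k) = 1/(-5 - 4*k) (Q(k) = 1/(-5 + k*(-4)) = 1/(-5 - 4*k))
(6*(-5) + √(Q(n(4)) + B(R(3, 0))))² = (6*(-5) + √(-1/(5 + 4*(-5 + 4)) + 2))² = (-30 + √(-1/(5 + 4*(-1)) + 2))² = (-30 + √(-1/(5 - 4) + 2))² = (-30 + √(-1/1 + 2))² = (-30 + √(-1*1 + 2))² = (-30 + √(-1 + 2))² = (-30 + √1)² = (-30 + 1)² = (-29)² = 841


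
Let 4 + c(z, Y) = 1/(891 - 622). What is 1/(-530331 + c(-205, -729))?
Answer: -269/142660114 ≈ -1.8856e-6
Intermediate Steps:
c(z, Y) = -1075/269 (c(z, Y) = -4 + 1/(891 - 622) = -4 + 1/269 = -1075/269)
1/(-530331 + c(-205, -729)) = 1/(-530331 - 1075/269) = 1/(-142660114/269) = -269/142660114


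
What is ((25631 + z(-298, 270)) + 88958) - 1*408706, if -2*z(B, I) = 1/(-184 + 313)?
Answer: -75882187/258 ≈ -2.9412e+5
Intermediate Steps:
z(B, I) = -1/258 (z(B, I) = -1/(2*(-184 + 313)) = -½/129 = -½*1/129 = -1/258)
((25631 + z(-298, 270)) + 88958) - 1*408706 = ((25631 - 1/258) + 88958) - 1*408706 = (6612797/258 + 88958) - 408706 = 29563961/258 - 408706 = -75882187/258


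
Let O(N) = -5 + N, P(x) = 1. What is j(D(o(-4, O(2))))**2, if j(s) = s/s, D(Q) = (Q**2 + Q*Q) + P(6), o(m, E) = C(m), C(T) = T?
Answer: 1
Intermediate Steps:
o(m, E) = m
D(Q) = 1 + 2*Q**2 (D(Q) = (Q**2 + Q*Q) + 1 = (Q**2 + Q**2) + 1 = 2*Q**2 + 1 = 1 + 2*Q**2)
j(s) = 1
j(D(o(-4, O(2))))**2 = 1**2 = 1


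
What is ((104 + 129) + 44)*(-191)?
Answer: -52907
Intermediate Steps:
((104 + 129) + 44)*(-191) = (233 + 44)*(-191) = 277*(-191) = -52907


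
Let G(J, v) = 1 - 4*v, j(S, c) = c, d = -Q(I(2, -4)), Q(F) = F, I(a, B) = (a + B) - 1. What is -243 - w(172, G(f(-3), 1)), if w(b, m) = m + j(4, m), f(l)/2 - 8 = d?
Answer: -237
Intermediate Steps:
I(a, B) = -1 + B + a (I(a, B) = (B + a) - 1 = -1 + B + a)
d = 3 (d = -(-1 - 4 + 2) = -1*(-3) = 3)
f(l) = 22 (f(l) = 16 + 2*3 = 16 + 6 = 22)
w(b, m) = 2*m (w(b, m) = m + m = 2*m)
-243 - w(172, G(f(-3), 1)) = -243 - 2*(1 - 4*1) = -243 - 2*(1 - 4) = -243 - 2*(-3) = -243 - 1*(-6) = -243 + 6 = -237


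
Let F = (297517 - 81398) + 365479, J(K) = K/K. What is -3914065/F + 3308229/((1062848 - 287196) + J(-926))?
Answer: -370632296501/150372744498 ≈ -2.4648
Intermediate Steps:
J(K) = 1
F = 581598 (F = 216119 + 365479 = 581598)
-3914065/F + 3308229/((1062848 - 287196) + J(-926)) = -3914065/581598 + 3308229/((1062848 - 287196) + 1) = -3914065*1/581598 + 3308229/(775652 + 1) = -3914065/581598 + 3308229/775653 = -3914065/581598 + 3308229*(1/775653) = -3914065/581598 + 1102743/258551 = -370632296501/150372744498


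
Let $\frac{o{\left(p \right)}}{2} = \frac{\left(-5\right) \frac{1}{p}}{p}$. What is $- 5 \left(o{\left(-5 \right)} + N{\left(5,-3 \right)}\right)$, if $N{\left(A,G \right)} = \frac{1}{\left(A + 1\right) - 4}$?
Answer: $- \frac{1}{2} \approx -0.5$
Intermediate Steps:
$N{\left(A,G \right)} = \frac{1}{-3 + A}$ ($N{\left(A,G \right)} = \frac{1}{\left(1 + A\right) - 4} = \frac{1}{-3 + A}$)
$o{\left(p \right)} = - \frac{10}{p^{2}}$ ($o{\left(p \right)} = 2 \frac{\left(-5\right) \frac{1}{p}}{p} = 2 \left(- \frac{5}{p^{2}}\right) = - \frac{10}{p^{2}}$)
$- 5 \left(o{\left(-5 \right)} + N{\left(5,-3 \right)}\right) = - 5 \left(- \frac{10}{25} + \frac{1}{-3 + 5}\right) = - 5 \left(\left(-10\right) \frac{1}{25} + \frac{1}{2}\right) = - 5 \left(- \frac{2}{5} + \frac{1}{2}\right) = \left(-5\right) \frac{1}{10} = - \frac{1}{2}$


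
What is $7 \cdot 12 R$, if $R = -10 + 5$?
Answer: $-420$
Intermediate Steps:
$R = -5$
$7 \cdot 12 R = 7 \cdot 12 \left(-5\right) = 84 \left(-5\right) = -420$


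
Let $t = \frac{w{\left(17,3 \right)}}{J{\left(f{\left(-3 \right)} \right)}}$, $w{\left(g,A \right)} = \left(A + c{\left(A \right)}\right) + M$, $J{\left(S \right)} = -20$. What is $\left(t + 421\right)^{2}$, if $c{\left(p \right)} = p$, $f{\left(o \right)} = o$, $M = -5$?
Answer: $\frac{70879561}{400} \approx 1.772 \cdot 10^{5}$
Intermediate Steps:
$w{\left(g,A \right)} = -5 + 2 A$ ($w{\left(g,A \right)} = \left(A + A\right) - 5 = 2 A - 5 = -5 + 2 A$)
$t = - \frac{1}{20}$ ($t = \frac{-5 + 2 \cdot 3}{-20} = \left(-5 + 6\right) \left(- \frac{1}{20}\right) = 1 \left(- \frac{1}{20}\right) = - \frac{1}{20} \approx -0.05$)
$\left(t + 421\right)^{2} = \left(- \frac{1}{20} + 421\right)^{2} = \left(\frac{8419}{20}\right)^{2} = \frac{70879561}{400}$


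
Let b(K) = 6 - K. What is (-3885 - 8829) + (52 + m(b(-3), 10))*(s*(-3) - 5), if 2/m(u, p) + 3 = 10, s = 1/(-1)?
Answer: -89730/7 ≈ -12819.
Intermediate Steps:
s = -1 (s = 1*(-1) = -1)
m(u, p) = 2/7 (m(u, p) = 2/(-3 + 10) = 2/7)
(-3885 - 8829) + (52 + m(b(-3), 10))*(s*(-3) - 5) = (-3885 - 8829) + (52 + 2/7)*(-1*(-3) - 5) = -12714 + 366*(3 - 5)/7 = -12714 + (366/7)*(-2) = -12714 - 732/7 = -89730/7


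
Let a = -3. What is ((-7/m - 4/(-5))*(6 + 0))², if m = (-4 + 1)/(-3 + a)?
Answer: 156816/25 ≈ 6272.6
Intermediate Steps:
m = ½ (m = (-4 + 1)/(-3 - 3) = -3/(-6) = -3*(-⅙) = ½ ≈ 0.50000)
((-7/m - 4/(-5))*(6 + 0))² = ((-7/½ - 4/(-5))*(6 + 0))² = ((-7*2 - 4*(-⅕))*6)² = ((-14 + ⅘)*6)² = (-66/5*6)² = (-396/5)² = 156816/25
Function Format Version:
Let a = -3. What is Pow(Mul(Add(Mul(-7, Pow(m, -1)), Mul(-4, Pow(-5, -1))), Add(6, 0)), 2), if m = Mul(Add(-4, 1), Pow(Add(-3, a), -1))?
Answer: Rational(156816, 25) ≈ 6272.6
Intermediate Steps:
m = Rational(1, 2) (m = Mul(Add(-4, 1), Pow(Add(-3, -3), -1)) = Mul(-3, Pow(-6, -1)) = Mul(-3, Rational(-1, 6)) = Rational(1, 2) ≈ 0.50000)
Pow(Mul(Add(Mul(-7, Pow(m, -1)), Mul(-4, Pow(-5, -1))), Add(6, 0)), 2) = Pow(Mul(Add(Mul(-7, Pow(Rational(1, 2), -1)), Mul(-4, Pow(-5, -1))), Add(6, 0)), 2) = Pow(Mul(Add(Mul(-7, 2), Mul(-4, Rational(-1, 5))), 6), 2) = Pow(Mul(Add(-14, Rational(4, 5)), 6), 2) = Pow(Mul(Rational(-66, 5), 6), 2) = Pow(Rational(-396, 5), 2) = Rational(156816, 25)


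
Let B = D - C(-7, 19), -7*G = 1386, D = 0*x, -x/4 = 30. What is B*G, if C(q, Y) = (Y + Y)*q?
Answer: -52668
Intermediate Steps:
C(q, Y) = 2*Y*q (C(q, Y) = (2*Y)*q = 2*Y*q)
x = -120 (x = -4*30 = -120)
D = 0 (D = 0*(-120) = 0)
G = -198 (G = -⅐*1386 = -198)
B = 266 (B = 0 - 2*19*(-7) = 0 - 1*(-266) = 0 + 266 = 266)
B*G = 266*(-198) = -52668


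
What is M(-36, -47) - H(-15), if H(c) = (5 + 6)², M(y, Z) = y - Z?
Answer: -110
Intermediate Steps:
H(c) = 121 (H(c) = 11² = 121)
M(-36, -47) - H(-15) = (-36 - 1*(-47)) - 1*121 = (-36 + 47) - 121 = 11 - 121 = -110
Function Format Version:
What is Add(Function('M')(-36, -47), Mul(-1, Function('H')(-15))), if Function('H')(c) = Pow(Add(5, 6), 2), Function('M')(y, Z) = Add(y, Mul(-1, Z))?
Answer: -110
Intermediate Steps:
Function('H')(c) = 121 (Function('H')(c) = Pow(11, 2) = 121)
Add(Function('M')(-36, -47), Mul(-1, Function('H')(-15))) = Add(Add(-36, Mul(-1, -47)), Mul(-1, 121)) = Add(Add(-36, 47), -121) = Add(11, -121) = -110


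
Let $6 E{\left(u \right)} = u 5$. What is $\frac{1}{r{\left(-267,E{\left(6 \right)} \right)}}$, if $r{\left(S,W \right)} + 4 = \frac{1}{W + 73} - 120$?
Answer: $- \frac{78}{9671} \approx -0.0080653$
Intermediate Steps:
$E{\left(u \right)} = \frac{5 u}{6}$ ($E{\left(u \right)} = \frac{u 5}{6} = \frac{5 u}{6}$)
$r{\left(S,W \right)} = -124 + \frac{1}{73 + W}$ ($r{\left(S,W \right)} = -4 + \left(\frac{1}{W + 73} - 120\right) = -4 - \left(120 - \frac{1}{73 + W}\right) = -124 + \frac{1}{73 + W}$)
$\frac{1}{r{\left(-267,E{\left(6 \right)} \right)}} = \frac{1}{\frac{1}{73 + \frac{5}{6} \cdot 6} \left(-9051 - 124 \cdot \frac{5}{6} \cdot 6\right)} = \frac{1}{\frac{1}{73 + 5} \left(-9051 - 620\right)} = \frac{1}{\frac{1}{78} \left(-9051 - 620\right)} = \frac{1}{\frac{1}{78} \left(-9671\right)} = \frac{1}{- \frac{9671}{78}} = - \frac{78}{9671}$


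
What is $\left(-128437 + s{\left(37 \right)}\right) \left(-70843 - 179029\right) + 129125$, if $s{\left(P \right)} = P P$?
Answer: $31750864421$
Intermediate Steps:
$s{\left(P \right)} = P^{2}$
$\left(-128437 + s{\left(37 \right)}\right) \left(-70843 - 179029\right) + 129125 = \left(-128437 + 37^{2}\right) \left(-70843 - 179029\right) + 129125 = \left(-128437 + 1369\right) \left(-249872\right) + 129125 = \left(-127068\right) \left(-249872\right) + 129125 = 31750735296 + 129125 = 31750864421$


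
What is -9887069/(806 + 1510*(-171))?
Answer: 9887069/257404 ≈ 38.411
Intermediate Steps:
-9887069/(806 + 1510*(-171)) = -9887069/(806 - 258210) = -9887069/(-257404) = -9887069*(-1/257404) = 9887069/257404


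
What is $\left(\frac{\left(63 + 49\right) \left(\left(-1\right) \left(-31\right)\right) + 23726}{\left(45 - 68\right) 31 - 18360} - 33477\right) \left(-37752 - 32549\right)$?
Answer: $\frac{44889580069719}{19073} \approx 2.3536 \cdot 10^{9}$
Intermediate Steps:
$\left(\frac{\left(63 + 49\right) \left(\left(-1\right) \left(-31\right)\right) + 23726}{\left(45 - 68\right) 31 - 18360} - 33477\right) \left(-37752 - 32549\right) = \left(\frac{112 \cdot 31 + 23726}{\left(-23\right) 31 - 18360} - 33477\right) \left(-70301\right) = \left(\frac{3472 + 23726}{-713 - 18360} - 33477\right) \left(-70301\right) = \left(\frac{27198}{-19073} - 33477\right) \left(-70301\right) = \left(27198 \left(- \frac{1}{19073}\right) - 33477\right) \left(-70301\right) = \left(- \frac{27198}{19073} - 33477\right) \left(-70301\right) = \left(- \frac{638534019}{19073}\right) \left(-70301\right) = \frac{44889580069719}{19073}$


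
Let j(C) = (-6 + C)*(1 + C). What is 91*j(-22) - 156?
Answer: 53352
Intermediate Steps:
j(C) = (1 + C)*(-6 + C)
91*j(-22) - 156 = 91*(-6 + (-22)² - 5*(-22)) - 156 = 91*(-6 + 484 + 110) - 156 = 91*588 - 156 = 53508 - 156 = 53352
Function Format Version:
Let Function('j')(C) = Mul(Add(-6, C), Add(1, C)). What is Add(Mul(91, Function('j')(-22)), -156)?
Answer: 53352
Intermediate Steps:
Function('j')(C) = Mul(Add(1, C), Add(-6, C))
Add(Mul(91, Function('j')(-22)), -156) = Add(Mul(91, Add(-6, Pow(-22, 2), Mul(-5, -22))), -156) = Add(Mul(91, Add(-6, 484, 110)), -156) = Add(Mul(91, 588), -156) = Add(53508, -156) = 53352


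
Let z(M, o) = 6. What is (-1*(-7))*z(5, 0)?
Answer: 42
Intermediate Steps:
(-1*(-7))*z(5, 0) = -1*(-7)*6 = 7*6 = 42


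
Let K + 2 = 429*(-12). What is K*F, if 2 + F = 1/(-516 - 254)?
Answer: 793615/77 ≈ 10307.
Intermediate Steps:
K = -5150 (K = -2 + 429*(-12) = -2 - 5148 = -5150)
F = -1541/770 (F = -2 + 1/(-516 - 254) = -2 + 1/(-770) = -2 - 1/770 = -1541/770 ≈ -2.0013)
K*F = -5150*(-1541/770) = 793615/77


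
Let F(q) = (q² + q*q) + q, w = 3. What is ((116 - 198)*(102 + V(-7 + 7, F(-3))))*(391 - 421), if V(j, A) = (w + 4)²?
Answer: 371460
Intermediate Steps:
F(q) = q + 2*q² (F(q) = (q² + q²) + q = 2*q² + q = q + 2*q²)
V(j, A) = 49 (V(j, A) = (3 + 4)² = 7² = 49)
((116 - 198)*(102 + V(-7 + 7, F(-3))))*(391 - 421) = ((116 - 198)*(102 + 49))*(391 - 421) = -82*151*(-30) = -12382*(-30) = 371460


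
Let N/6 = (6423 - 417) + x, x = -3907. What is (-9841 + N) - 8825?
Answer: -6072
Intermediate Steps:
N = 12594 (N = 6*((6423 - 417) - 3907) = 6*(6006 - 3907) = 6*2099 = 12594)
(-9841 + N) - 8825 = (-9841 + 12594) - 8825 = 2753 - 8825 = -6072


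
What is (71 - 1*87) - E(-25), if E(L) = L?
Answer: 9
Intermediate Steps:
(71 - 1*87) - E(-25) = (71 - 1*87) - 1*(-25) = (71 - 87) + 25 = -16 + 25 = 9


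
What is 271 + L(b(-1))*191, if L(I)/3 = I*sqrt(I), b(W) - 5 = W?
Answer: 4855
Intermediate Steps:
b(W) = 5 + W
L(I) = 3*I**(3/2) (L(I) = 3*(I*sqrt(I)) = 3*I**(3/2))
271 + L(b(-1))*191 = 271 + (3*(5 - 1)**(3/2))*191 = 271 + (3*4**(3/2))*191 = 271 + (3*8)*191 = 271 + 24*191 = 271 + 4584 = 4855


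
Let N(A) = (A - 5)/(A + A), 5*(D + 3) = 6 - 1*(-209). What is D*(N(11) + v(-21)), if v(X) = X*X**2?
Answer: -4074720/11 ≈ -3.7043e+5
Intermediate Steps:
D = 40 (D = -3 + (6 - 1*(-209))/5 = -3 + (6 + 209)/5 = -3 + (1/5)*215 = -3 + 43 = 40)
v(X) = X**3
N(A) = (-5 + A)/(2*A) (N(A) = (-5 + A)/((2*A)) = (-5 + A)*(1/(2*A)) = (-5 + A)/(2*A))
D*(N(11) + v(-21)) = 40*((1/2)*(-5 + 11)/11 + (-21)**3) = 40*((1/2)*(1/11)*6 - 9261) = 40*(3/11 - 9261) = 40*(-101868/11) = -4074720/11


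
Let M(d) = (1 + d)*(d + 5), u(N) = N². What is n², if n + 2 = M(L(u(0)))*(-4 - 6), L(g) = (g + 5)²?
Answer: 60871204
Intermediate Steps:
L(g) = (5 + g)²
M(d) = (1 + d)*(5 + d)
n = -7802 (n = -2 + (5 + ((5 + 0²)²)² + 6*(5 + 0²)²)*(-4 - 6) = -2 + (5 + ((5 + 0)²)² + 6*(5 + 0)²)*(-10) = -2 + (5 + (5²)² + 6*5²)*(-10) = -2 + (5 + 25² + 6*25)*(-10) = -2 + (5 + 625 + 150)*(-10) = -2 + 780*(-10) = -2 - 7800 = -7802)
n² = (-7802)² = 60871204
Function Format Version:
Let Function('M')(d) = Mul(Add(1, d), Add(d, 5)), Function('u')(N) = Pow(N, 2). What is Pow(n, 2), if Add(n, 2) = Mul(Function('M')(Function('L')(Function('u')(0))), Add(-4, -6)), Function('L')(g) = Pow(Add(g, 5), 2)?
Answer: 60871204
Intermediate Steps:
Function('L')(g) = Pow(Add(5, g), 2)
Function('M')(d) = Mul(Add(1, d), Add(5, d))
n = -7802 (n = Add(-2, Mul(Add(5, Pow(Pow(Add(5, Pow(0, 2)), 2), 2), Mul(6, Pow(Add(5, Pow(0, 2)), 2))), Add(-4, -6))) = Add(-2, Mul(Add(5, Pow(Pow(Add(5, 0), 2), 2), Mul(6, Pow(Add(5, 0), 2))), -10)) = Add(-2, Mul(Add(5, Pow(Pow(5, 2), 2), Mul(6, Pow(5, 2))), -10)) = Add(-2, Mul(Add(5, Pow(25, 2), Mul(6, 25)), -10)) = Add(-2, Mul(Add(5, 625, 150), -10)) = Add(-2, Mul(780, -10)) = Add(-2, -7800) = -7802)
Pow(n, 2) = Pow(-7802, 2) = 60871204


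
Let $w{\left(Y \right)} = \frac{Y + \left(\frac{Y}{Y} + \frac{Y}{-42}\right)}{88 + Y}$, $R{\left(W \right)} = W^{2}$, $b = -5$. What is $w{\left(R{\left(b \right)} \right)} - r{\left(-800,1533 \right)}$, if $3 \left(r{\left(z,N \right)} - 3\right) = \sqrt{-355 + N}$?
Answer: $- \frac{13171}{4746} - \frac{\sqrt{1178}}{3} \approx -14.216$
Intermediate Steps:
$r{\left(z,N \right)} = 3 + \frac{\sqrt{-355 + N}}{3}$
$w{\left(Y \right)} = \frac{1 + \frac{41 Y}{42}}{88 + Y}$ ($w{\left(Y \right)} = \frac{Y + \left(1 + Y \left(- \frac{1}{42}\right)\right)}{88 + Y} = \frac{Y - \left(-1 + \frac{Y}{42}\right)}{88 + Y} = \frac{1 + \frac{41 Y}{42}}{88 + Y}$)
$w{\left(R{\left(b \right)} \right)} - r{\left(-800,1533 \right)} = \frac{42 + 41 \left(-5\right)^{2}}{42 \left(88 + \left(-5\right)^{2}\right)} - \left(3 + \frac{\sqrt{-355 + 1533}}{3}\right) = \frac{42 + 41 \cdot 25}{42 \left(88 + 25\right)} - \left(3 + \frac{\sqrt{1178}}{3}\right) = \frac{42 + 1025}{42 \cdot 113} - \left(3 + \frac{\sqrt{1178}}{3}\right) = \frac{1}{42} \cdot \frac{1}{113} \cdot 1067 - \left(3 + \frac{\sqrt{1178}}{3}\right) = \frac{1067}{4746} - \left(3 + \frac{\sqrt{1178}}{3}\right) = - \frac{13171}{4746} - \frac{\sqrt{1178}}{3}$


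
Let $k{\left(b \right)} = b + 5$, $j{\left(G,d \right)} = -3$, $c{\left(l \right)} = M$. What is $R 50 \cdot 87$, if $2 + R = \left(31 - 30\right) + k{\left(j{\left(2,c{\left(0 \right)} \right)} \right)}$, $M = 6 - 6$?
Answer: $4350$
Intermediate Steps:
$M = 0$ ($M = 6 - 6 = 0$)
$c{\left(l \right)} = 0$
$k{\left(b \right)} = 5 + b$
$R = 1$ ($R = -2 + \left(\left(31 - 30\right) + \left(5 - 3\right)\right) = -2 + \left(1 + 2\right) = -2 + 3 = 1$)
$R 50 \cdot 87 = 1 \cdot 50 \cdot 87 = 50 \cdot 87 = 4350$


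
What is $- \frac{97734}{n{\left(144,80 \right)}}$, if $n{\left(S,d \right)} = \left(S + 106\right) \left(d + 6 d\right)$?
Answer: $- \frac{6981}{10000} \approx -0.6981$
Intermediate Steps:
$n{\left(S,d \right)} = 7 d \left(106 + S\right)$ ($n{\left(S,d \right)} = \left(106 + S\right) 7 d = 7 d \left(106 + S\right)$)
$- \frac{97734}{n{\left(144,80 \right)}} = - \frac{97734}{7 \cdot 80 \left(106 + 144\right)} = - \frac{97734}{7 \cdot 80 \cdot 250} = - \frac{97734}{140000} = \left(-97734\right) \frac{1}{140000} = - \frac{6981}{10000}$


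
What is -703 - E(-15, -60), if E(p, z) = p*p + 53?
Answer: -981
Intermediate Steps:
E(p, z) = 53 + p² (E(p, z) = p² + 53 = 53 + p²)
-703 - E(-15, -60) = -703 - (53 + (-15)²) = -703 - (53 + 225) = -703 - 1*278 = -703 - 278 = -981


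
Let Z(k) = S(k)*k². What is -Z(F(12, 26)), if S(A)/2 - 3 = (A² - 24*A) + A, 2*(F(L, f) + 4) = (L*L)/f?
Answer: -2840064/28561 ≈ -99.438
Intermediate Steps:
F(L, f) = -4 + L²/(2*f) (F(L, f) = -4 + ((L*L)/f)/2 = -4 + (L²/f)/2 = -4 + L²/(2*f))
S(A) = 6 - 46*A + 2*A² (S(A) = 6 + 2*((A² - 24*A) + A) = 6 + 2*(A² - 23*A) = 6 + (-46*A + 2*A²) = 6 - 46*A + 2*A²)
Z(k) = k²*(6 - 46*k + 2*k²) (Z(k) = (6 - 46*k + 2*k²)*k² = k²*(6 - 46*k + 2*k²))
-Z(F(12, 26)) = -2*(-4 + (½)*12²/26)²*(3 + (-4 + (½)*12²/26)² - 23*(-4 + (½)*12²/26)) = -2*(-4 + (½)*144*(1/26))²*(3 + (-4 + (½)*144*(1/26))² - 23*(-4 + (½)*144*(1/26))) = -2*(-4 + 36/13)²*(3 + (-4 + 36/13)² - 23*(-4 + 36/13)) = -2*(-16/13)²*(3 + (-16/13)² - 23*(-16/13)) = -2*256*(3 + 256/169 + 368/13)/169 = -2*256*5547/(169*169) = -1*2840064/28561 = -2840064/28561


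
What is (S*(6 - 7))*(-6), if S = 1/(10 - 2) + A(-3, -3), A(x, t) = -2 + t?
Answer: -117/4 ≈ -29.250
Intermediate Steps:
S = -39/8 (S = 1/(10 - 2) + (-2 - 3) = 1/8 - 5 = ⅛ - 5 = -39/8 ≈ -4.8750)
(S*(6 - 7))*(-6) = -39*(6 - 7)/8*(-6) = -39/8*(-1)*(-6) = (39/8)*(-6) = -117/4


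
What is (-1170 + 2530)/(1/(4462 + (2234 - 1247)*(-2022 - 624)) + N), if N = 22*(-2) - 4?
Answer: -3545710400/125142721 ≈ -28.333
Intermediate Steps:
N = -48 (N = -44 - 4 = -48)
(-1170 + 2530)/(1/(4462 + (2234 - 1247)*(-2022 - 624)) + N) = (-1170 + 2530)/(1/(4462 + (2234 - 1247)*(-2022 - 624)) - 48) = 1360/(1/(4462 + 987*(-2646)) - 48) = 1360/(1/(4462 - 2611602) - 48) = 1360/(1/(-2607140) - 48) = 1360/(-1/2607140 - 48) = 1360/(-125142721/2607140) = 1360*(-2607140/125142721) = -3545710400/125142721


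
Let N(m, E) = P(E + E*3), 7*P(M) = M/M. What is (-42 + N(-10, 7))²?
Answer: 85849/49 ≈ 1752.0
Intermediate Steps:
P(M) = ⅐ (P(M) = (M/M)/7 = (⅐)*1 = ⅐)
N(m, E) = ⅐
(-42 + N(-10, 7))² = (-42 + ⅐)² = (-293/7)² = 85849/49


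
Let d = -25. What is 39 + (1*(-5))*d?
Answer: 164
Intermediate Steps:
39 + (1*(-5))*d = 39 + (1*(-5))*(-25) = 39 - 5*(-25) = 39 + 125 = 164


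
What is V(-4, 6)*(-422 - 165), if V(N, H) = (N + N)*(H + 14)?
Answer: 93920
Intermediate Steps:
V(N, H) = 2*N*(14 + H) (V(N, H) = (2*N)*(14 + H) = 2*N*(14 + H))
V(-4, 6)*(-422 - 165) = (2*(-4)*(14 + 6))*(-422 - 165) = (2*(-4)*20)*(-587) = -160*(-587) = 93920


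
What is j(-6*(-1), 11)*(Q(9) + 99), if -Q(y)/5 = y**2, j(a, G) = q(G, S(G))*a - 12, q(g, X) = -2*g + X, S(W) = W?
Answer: 23868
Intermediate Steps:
q(g, X) = X - 2*g
j(a, G) = -12 - G*a (j(a, G) = (G - 2*G)*a - 12 = (-G)*a - 12 = -G*a - 12 = -12 - G*a)
Q(y) = -5*y**2
j(-6*(-1), 11)*(Q(9) + 99) = (-12 - 1*11*(-6*(-1)))*(-5*9**2 + 99) = (-12 - 1*11*6)*(-5*81 + 99) = (-12 - 66)*(-405 + 99) = -78*(-306) = 23868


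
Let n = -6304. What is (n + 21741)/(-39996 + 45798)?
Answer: 15437/5802 ≈ 2.6606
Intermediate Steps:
(n + 21741)/(-39996 + 45798) = (-6304 + 21741)/(-39996 + 45798) = 15437/5802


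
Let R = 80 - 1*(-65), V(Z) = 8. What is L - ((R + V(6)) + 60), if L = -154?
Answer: -367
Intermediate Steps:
R = 145 (R = 80 + 65 = 145)
L - ((R + V(6)) + 60) = -154 - ((145 + 8) + 60) = -154 - (153 + 60) = -154 - 1*213 = -154 - 213 = -367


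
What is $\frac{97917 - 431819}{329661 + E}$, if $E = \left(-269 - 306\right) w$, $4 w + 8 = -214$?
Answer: $- \frac{667804}{723147} \approx -0.92347$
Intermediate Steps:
$w = - \frac{111}{2}$ ($w = -2 + \frac{1}{4} \left(-214\right) = -2 - \frac{107}{2} = - \frac{111}{2} \approx -55.5$)
$E = \frac{63825}{2}$ ($E = \left(-269 - 306\right) \left(- \frac{111}{2}\right) = \left(-575\right) \left(- \frac{111}{2}\right) = \frac{63825}{2} \approx 31913.0$)
$\frac{97917 - 431819}{329661 + E} = \frac{97917 - 431819}{329661 + \frac{63825}{2}} = - \frac{333902}{\frac{723147}{2}} = \left(-333902\right) \frac{2}{723147} = - \frac{667804}{723147}$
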